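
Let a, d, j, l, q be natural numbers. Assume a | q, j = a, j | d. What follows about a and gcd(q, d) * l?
a | gcd(q, d) * l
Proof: From j = a and j | d, a | d. a | q, so a | gcd(q, d). Then a | gcd(q, d) * l.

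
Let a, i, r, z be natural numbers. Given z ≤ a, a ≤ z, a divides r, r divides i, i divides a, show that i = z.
z ≤ a and a ≤ z, thus z = a. a divides r and r divides i, so a divides i. i divides a, so a = i. z = a, so z = i. Then i = z.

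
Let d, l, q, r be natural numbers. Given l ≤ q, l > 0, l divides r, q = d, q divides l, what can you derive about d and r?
d divides r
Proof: q divides l and l > 0, hence q ≤ l. l ≤ q, so l = q. q = d, so l = d. Since l divides r, d divides r.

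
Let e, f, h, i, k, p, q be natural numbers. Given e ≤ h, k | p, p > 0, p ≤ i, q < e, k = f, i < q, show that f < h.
From k | p and p > 0, k ≤ p. Because p ≤ i and i < q, p < q. Since q < e, p < e. e ≤ h, so p < h. k ≤ p, so k < h. Since k = f, f < h.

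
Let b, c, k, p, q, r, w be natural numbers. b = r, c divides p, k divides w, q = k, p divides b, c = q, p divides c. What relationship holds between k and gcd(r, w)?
k divides gcd(r, w)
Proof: Because c = q and q = k, c = k. p divides c and c divides p, therefore p = c. Since p divides b, c divides b. b = r, so c divides r. Because c = k, k divides r. k divides w, so k divides gcd(r, w).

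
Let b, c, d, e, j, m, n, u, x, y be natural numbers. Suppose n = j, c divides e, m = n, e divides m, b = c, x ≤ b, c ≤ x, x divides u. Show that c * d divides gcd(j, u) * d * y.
Because m = n and e divides m, e divides n. c divides e, so c divides n. n = j, so c divides j. b = c and x ≤ b, therefore x ≤ c. Since c ≤ x, x = c. From x divides u, c divides u. From c divides j, c divides gcd(j, u). Then c * d divides gcd(j, u) * d. Then c * d divides gcd(j, u) * d * y.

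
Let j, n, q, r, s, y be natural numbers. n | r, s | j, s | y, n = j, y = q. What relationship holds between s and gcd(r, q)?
s | gcd(r, q)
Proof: n = j and n | r, thus j | r. s | j, so s | r. From y = q and s | y, s | q. From s | r, s | gcd(r, q).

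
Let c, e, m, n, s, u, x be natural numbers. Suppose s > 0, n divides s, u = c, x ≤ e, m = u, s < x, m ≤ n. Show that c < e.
m = u and m ≤ n, thus u ≤ n. u = c, so c ≤ n. Because n divides s and s > 0, n ≤ s. Since s < x, n < x. c ≤ n, so c < x. x ≤ e, so c < e.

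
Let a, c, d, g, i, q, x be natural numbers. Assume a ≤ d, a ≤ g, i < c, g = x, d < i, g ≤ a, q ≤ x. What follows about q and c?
q < c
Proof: a ≤ g and g ≤ a, therefore a = g. Since g = x, a = x. a ≤ d and d < i, so a < i. Since i < c, a < c. a = x, so x < c. Since q ≤ x, q < c.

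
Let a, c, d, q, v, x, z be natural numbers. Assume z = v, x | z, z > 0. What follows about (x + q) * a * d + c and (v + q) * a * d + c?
(x + q) * a * d + c ≤ (v + q) * a * d + c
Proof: From x | z and z > 0, x ≤ z. z = v, so x ≤ v. Then x + q ≤ v + q. Then (x + q) * a ≤ (v + q) * a. Then (x + q) * a * d ≤ (v + q) * a * d. Then (x + q) * a * d + c ≤ (v + q) * a * d + c.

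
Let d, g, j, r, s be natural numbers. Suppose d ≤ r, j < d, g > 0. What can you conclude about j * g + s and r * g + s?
j * g + s < r * g + s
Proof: j < d and d ≤ r, therefore j < r. Since g > 0, j * g < r * g. Then j * g + s < r * g + s.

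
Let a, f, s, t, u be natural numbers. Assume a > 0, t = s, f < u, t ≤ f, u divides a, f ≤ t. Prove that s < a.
Because f ≤ t and t ≤ f, f = t. From t = s, f = s. Since f < u, s < u. u divides a and a > 0, so u ≤ a. Since s < u, s < a.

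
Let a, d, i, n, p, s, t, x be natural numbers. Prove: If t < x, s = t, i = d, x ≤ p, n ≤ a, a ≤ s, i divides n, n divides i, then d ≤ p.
n divides i and i divides n, therefore n = i. i = d, so n = d. Since n ≤ a, d ≤ a. s = t and a ≤ s, hence a ≤ t. t < x, so a < x. From x ≤ p, a < p. Since d ≤ a, d < p. Then d ≤ p.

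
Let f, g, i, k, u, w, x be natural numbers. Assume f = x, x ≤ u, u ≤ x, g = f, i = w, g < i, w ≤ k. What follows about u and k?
u < k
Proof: Since x ≤ u and u ≤ x, x = u. Since f = x, f = u. i = w and g < i, therefore g < w. g = f, so f < w. Since w ≤ k, f < k. Since f = u, u < k.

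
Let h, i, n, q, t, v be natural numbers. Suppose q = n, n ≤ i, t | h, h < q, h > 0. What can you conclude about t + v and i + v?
t + v < i + v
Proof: Because t | h and h > 0, t ≤ h. q = n and h < q, so h < n. t ≤ h, so t < n. n ≤ i, so t < i. Then t + v < i + v.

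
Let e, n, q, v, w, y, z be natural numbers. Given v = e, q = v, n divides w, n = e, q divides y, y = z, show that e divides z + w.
Because q = v and v = e, q = e. From y = z and q divides y, q divides z. Since q = e, e divides z. n = e and n divides w, thus e divides w. e divides z, so e divides z + w.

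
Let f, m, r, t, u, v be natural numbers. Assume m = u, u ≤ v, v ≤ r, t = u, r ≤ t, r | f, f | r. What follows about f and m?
f = m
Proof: Because u ≤ v and v ≤ r, u ≤ r. t = u and r ≤ t, so r ≤ u. Since u ≤ r, u = r. m = u, so m = r. r | f and f | r, hence r = f. Since m = r, m = f. Then f = m.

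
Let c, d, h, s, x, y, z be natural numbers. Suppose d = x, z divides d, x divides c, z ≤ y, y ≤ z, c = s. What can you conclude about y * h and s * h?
y * h divides s * h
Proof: Since z ≤ y and y ≤ z, z = y. From d = x and z divides d, z divides x. From c = s and x divides c, x divides s. z divides x, so z divides s. Since z = y, y divides s. Then y * h divides s * h.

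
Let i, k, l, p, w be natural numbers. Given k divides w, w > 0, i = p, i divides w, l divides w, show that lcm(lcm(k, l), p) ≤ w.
k divides w and l divides w, therefore lcm(k, l) divides w. Because i = p and i divides w, p divides w. lcm(k, l) divides w, so lcm(lcm(k, l), p) divides w. w > 0, so lcm(lcm(k, l), p) ≤ w.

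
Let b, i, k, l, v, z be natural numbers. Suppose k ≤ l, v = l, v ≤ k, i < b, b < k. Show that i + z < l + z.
From v = l and v ≤ k, l ≤ k. k ≤ l, so k = l. i < b and b < k, therefore i < k. Since k = l, i < l. Then i + z < l + z.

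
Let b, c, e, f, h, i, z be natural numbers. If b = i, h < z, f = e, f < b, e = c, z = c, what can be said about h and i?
h < i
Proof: Because z = c and h < z, h < c. Since f = e and e = c, f = c. Since b = i and f < b, f < i. Since f = c, c < i. h < c, so h < i.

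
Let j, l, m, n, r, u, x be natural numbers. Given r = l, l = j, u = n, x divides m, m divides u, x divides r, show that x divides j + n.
Because r = l and l = j, r = j. x divides r, so x divides j. x divides m and m divides u, hence x divides u. Since u = n, x divides n. Because x divides j, x divides j + n.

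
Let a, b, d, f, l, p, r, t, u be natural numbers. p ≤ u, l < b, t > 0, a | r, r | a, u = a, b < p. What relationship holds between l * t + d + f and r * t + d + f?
l * t + d + f < r * t + d + f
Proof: From a | r and r | a, a = r. u = a, so u = r. l < b and b < p, hence l < p. p ≤ u, so l < u. u = r, so l < r. t > 0, so l * t < r * t. Then l * t + d < r * t + d. Then l * t + d + f < r * t + d + f.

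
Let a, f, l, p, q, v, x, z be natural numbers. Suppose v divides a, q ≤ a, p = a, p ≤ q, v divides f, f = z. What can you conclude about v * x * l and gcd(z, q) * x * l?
v * x * l divides gcd(z, q) * x * l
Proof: f = z and v divides f, therefore v divides z. p = a and p ≤ q, therefore a ≤ q. q ≤ a, so a = q. v divides a, so v divides q. v divides z, so v divides gcd(z, q). Then v * x divides gcd(z, q) * x. Then v * x * l divides gcd(z, q) * x * l.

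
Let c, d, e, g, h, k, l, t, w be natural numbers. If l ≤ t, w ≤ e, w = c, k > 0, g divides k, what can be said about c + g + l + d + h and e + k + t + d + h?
c + g + l + d + h ≤ e + k + t + d + h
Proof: From w = c and w ≤ e, c ≤ e. g divides k and k > 0, hence g ≤ k. Since c ≤ e, c + g ≤ e + k. l ≤ t, so c + g + l ≤ e + k + t. Then c + g + l + d ≤ e + k + t + d. Then c + g + l + d + h ≤ e + k + t + d + h.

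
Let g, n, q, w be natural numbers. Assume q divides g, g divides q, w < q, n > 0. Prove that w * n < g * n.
q divides g and g divides q, so q = g. w < q, so w < g. Since n > 0, by multiplying by a positive, w * n < g * n.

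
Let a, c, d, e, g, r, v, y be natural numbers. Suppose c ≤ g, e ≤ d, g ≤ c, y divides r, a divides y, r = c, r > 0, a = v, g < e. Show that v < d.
a divides y and y divides r, thus a divides r. Since r > 0, a ≤ r. a = v, so v ≤ r. Since r = c, v ≤ c. g ≤ c and c ≤ g, so g = c. g < e and e ≤ d, therefore g < d. From g = c, c < d. From v ≤ c, v < d.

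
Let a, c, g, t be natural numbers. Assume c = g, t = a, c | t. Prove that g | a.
From t = a and c | t, c | a. Since c = g, g | a.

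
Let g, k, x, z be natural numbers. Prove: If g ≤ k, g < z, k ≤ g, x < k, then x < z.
g ≤ k and k ≤ g, thus g = k. g < z, so k < z. x < k, so x < z.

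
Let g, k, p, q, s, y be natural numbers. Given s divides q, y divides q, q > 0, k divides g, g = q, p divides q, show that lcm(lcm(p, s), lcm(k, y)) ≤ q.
p divides q and s divides q, therefore lcm(p, s) divides q. From g = q and k divides g, k divides q. Since y divides q, lcm(k, y) divides q. Since lcm(p, s) divides q, lcm(lcm(p, s), lcm(k, y)) divides q. Since q > 0, lcm(lcm(p, s), lcm(k, y)) ≤ q.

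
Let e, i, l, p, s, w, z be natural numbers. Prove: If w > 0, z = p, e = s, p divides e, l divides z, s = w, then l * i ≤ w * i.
z = p and l divides z, therefore l divides p. e = s and s = w, hence e = w. p divides e, so p divides w. From l divides p, l divides w. From w > 0, l ≤ w. By multiplying by a non-negative, l * i ≤ w * i.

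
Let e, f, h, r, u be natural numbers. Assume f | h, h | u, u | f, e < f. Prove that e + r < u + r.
Because f | h and h | u, f | u. u | f, so f = u. Since e < f, e < u. Then e + r < u + r.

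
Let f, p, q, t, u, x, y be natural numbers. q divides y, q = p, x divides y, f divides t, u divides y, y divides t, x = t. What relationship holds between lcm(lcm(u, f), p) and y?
lcm(lcm(u, f), p) divides y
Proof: x = t and x divides y, hence t divides y. Since y divides t, t = y. From f divides t, f divides y. u divides y, so lcm(u, f) divides y. q = p and q divides y, so p divides y. From lcm(u, f) divides y, lcm(lcm(u, f), p) divides y.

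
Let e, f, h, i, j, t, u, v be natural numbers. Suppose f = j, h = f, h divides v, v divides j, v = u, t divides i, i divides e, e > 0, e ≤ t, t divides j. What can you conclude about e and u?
e divides u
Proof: h = f and h divides v, so f divides v. f = j, so j divides v. Because v divides j, j = v. v = u, so j = u. Since t divides i and i divides e, t divides e. Since e > 0, t ≤ e. Since e ≤ t, t = e. Because t divides j, e divides j. j = u, so e divides u.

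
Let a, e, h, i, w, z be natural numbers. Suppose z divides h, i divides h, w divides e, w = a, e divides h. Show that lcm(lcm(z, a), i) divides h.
w = a and w divides e, so a divides e. Since e divides h, a divides h. z divides h, so lcm(z, a) divides h. Since i divides h, lcm(lcm(z, a), i) divides h.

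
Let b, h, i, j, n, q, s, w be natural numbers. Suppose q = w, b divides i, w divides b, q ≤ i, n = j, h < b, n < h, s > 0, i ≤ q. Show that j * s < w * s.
i ≤ q and q ≤ i, thus i = q. Since b divides i, b divides q. q = w, so b divides w. Since w divides b, b = w. n < h and h < b, therefore n < b. n = j, so j < b. b = w, so j < w. Since s > 0, by multiplying by a positive, j * s < w * s.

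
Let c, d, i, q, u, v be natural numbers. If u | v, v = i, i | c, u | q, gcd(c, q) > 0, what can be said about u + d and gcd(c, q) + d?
u + d ≤ gcd(c, q) + d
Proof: Because v = i and u | v, u | i. Since i | c, u | c. u | q, so u | gcd(c, q). Since gcd(c, q) > 0, u ≤ gcd(c, q). Then u + d ≤ gcd(c, q) + d.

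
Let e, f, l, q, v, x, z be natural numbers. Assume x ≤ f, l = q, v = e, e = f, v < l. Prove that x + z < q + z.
Since v = e and e = f, v = f. v < l, so f < l. l = q, so f < q. Since x ≤ f, x < q. Then x + z < q + z.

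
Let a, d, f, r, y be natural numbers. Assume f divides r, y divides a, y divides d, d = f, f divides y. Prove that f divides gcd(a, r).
d = f and y divides d, so y divides f. Since f divides y, y = f. y divides a, so f divides a. Since f divides r, f divides gcd(a, r).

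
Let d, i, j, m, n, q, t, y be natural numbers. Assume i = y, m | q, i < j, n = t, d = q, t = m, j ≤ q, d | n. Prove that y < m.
n = t and d | n, therefore d | t. Since t = m, d | m. d = q, so q | m. Since m | q, q = m. i = y and i < j, thus y < j. Since j ≤ q, y < q. q = m, so y < m.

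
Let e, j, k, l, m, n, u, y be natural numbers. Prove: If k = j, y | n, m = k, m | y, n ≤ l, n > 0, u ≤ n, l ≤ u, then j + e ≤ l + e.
From m = k and k = j, m = j. From l ≤ u and u ≤ n, l ≤ n. From n ≤ l, n = l. m | y and y | n, therefore m | n. Because n > 0, m ≤ n. n = l, so m ≤ l. m = j, so j ≤ l. Then j + e ≤ l + e.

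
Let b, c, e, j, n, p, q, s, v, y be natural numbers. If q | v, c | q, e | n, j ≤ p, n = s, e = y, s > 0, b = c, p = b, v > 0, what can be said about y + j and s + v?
y + j ≤ s + v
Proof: Because e = y and e | n, y | n. Since n = s, y | s. Since s > 0, y ≤ s. p = b and b = c, thus p = c. j ≤ p, so j ≤ c. c | q and q | v, therefore c | v. Since v > 0, c ≤ v. Since j ≤ c, j ≤ v. y ≤ s, so y + j ≤ s + v.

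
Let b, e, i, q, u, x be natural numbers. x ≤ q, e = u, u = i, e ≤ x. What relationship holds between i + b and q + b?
i + b ≤ q + b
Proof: From e = u and u = i, e = i. e ≤ x, so i ≤ x. Since x ≤ q, i ≤ q. Then i + b ≤ q + b.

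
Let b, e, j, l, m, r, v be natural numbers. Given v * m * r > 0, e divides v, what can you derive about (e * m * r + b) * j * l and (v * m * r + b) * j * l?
(e * m * r + b) * j * l ≤ (v * m * r + b) * j * l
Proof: e divides v, thus e * m divides v * m. Then e * m * r divides v * m * r. From v * m * r > 0, e * m * r ≤ v * m * r. Then e * m * r + b ≤ v * m * r + b. By multiplying by a non-negative, (e * m * r + b) * j ≤ (v * m * r + b) * j. By multiplying by a non-negative, (e * m * r + b) * j * l ≤ (v * m * r + b) * j * l.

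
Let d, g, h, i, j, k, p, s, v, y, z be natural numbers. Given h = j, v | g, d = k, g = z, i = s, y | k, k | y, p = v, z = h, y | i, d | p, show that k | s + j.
From y | k and k | y, y = k. i = s and y | i, therefore y | s. Since y = k, k | s. Since d = k and d | p, k | p. p = v, so k | v. g = z and z = h, so g = h. From h = j, g = j. Since v | g, v | j. Because k | v, k | j. From k | s, k | s + j.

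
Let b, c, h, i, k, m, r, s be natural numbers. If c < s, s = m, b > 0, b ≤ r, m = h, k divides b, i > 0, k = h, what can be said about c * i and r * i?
c * i < r * i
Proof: Because s = m and m = h, s = h. c < s, so c < h. k divides b and b > 0, hence k ≤ b. Since k = h, h ≤ b. Since b ≤ r, h ≤ r. Since c < h, c < r. Since i > 0, by multiplying by a positive, c * i < r * i.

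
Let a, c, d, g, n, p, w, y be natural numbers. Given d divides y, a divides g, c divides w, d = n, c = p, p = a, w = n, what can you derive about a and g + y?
a divides g + y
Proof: w = n and c divides w, thus c divides n. c = p, so p divides n. d = n and d divides y, thus n divides y. Because p divides n, p divides y. Since p = a, a divides y. Since a divides g, a divides g + y.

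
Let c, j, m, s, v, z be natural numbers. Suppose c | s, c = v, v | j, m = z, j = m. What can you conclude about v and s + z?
v | s + z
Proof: c = v and c | s, hence v | s. j = m and v | j, therefore v | m. Since m = z, v | z. Since v | s, v | s + z.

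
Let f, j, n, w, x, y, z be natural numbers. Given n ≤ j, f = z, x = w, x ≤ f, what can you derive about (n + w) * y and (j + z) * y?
(n + w) * y ≤ (j + z) * y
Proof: f = z and x ≤ f, therefore x ≤ z. x = w, so w ≤ z. n ≤ j, so n + w ≤ j + z. By multiplying by a non-negative, (n + w) * y ≤ (j + z) * y.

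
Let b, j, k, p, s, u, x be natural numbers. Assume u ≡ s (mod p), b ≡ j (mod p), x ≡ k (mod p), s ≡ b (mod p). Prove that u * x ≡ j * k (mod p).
u ≡ s (mod p) and s ≡ b (mod p), thus u ≡ b (mod p). Since b ≡ j (mod p), u ≡ j (mod p). Since x ≡ k (mod p), by multiplying congruences, u * x ≡ j * k (mod p).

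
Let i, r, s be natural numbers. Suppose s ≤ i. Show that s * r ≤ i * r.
s ≤ i. By multiplying by a non-negative, s * r ≤ i * r.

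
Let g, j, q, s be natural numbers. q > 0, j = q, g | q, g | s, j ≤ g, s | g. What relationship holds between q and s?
q = s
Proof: Because j = q and j ≤ g, q ≤ g. Because g | q and q > 0, g ≤ q. q ≤ g, so q = g. Because g | s and s | g, g = s. Because q = g, q = s.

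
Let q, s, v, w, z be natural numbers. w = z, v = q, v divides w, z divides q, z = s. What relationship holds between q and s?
q = s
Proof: v = q and v divides w, so q divides w. w = z, so q divides z. Since z divides q, q = z. z = s, so q = s.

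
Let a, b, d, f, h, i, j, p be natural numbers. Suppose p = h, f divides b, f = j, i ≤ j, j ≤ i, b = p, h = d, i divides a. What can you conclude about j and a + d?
j divides a + d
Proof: Since i ≤ j and j ≤ i, i = j. i divides a, so j divides a. b = p and p = h, therefore b = h. Since h = d, b = d. f divides b, so f divides d. Since f = j, j divides d. j divides a, so j divides a + d.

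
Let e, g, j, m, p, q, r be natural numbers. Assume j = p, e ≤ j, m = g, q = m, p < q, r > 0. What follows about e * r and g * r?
e * r < g * r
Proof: From j = p and e ≤ j, e ≤ p. q = m and p < q, thus p < m. Since m = g, p < g. From e ≤ p, e < g. Since r > 0, e * r < g * r.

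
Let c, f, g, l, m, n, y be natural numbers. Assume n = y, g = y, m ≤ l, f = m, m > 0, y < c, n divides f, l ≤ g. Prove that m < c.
Since f = m and n divides f, n divides m. n = y, so y divides m. m > 0, so y ≤ m. g = y and l ≤ g, hence l ≤ y. m ≤ l, so m ≤ y. Since y ≤ m, y = m. From y < c, m < c.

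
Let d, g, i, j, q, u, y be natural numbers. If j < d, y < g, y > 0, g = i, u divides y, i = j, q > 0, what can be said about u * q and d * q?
u * q < d * q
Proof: u divides y and y > 0, therefore u ≤ y. From g = i and y < g, y < i. From i = j, y < j. j < d, so y < d. Since u ≤ y, u < d. Since q > 0, by multiplying by a positive, u * q < d * q.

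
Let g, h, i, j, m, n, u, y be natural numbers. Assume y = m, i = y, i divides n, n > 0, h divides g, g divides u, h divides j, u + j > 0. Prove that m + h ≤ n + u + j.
i = y and i divides n, therefore y divides n. Since y = m, m divides n. n > 0, so m ≤ n. h divides g and g divides u, hence h divides u. Since h divides j, h divides u + j. Since u + j > 0, h ≤ u + j. m ≤ n, so m + h ≤ n + u + j.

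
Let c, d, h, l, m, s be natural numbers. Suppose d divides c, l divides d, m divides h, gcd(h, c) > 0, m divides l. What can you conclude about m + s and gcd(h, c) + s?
m + s ≤ gcd(h, c) + s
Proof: m divides l and l divides d, so m divides d. Since d divides c, m divides c. m divides h, so m divides gcd(h, c). gcd(h, c) > 0, so m ≤ gcd(h, c). Then m + s ≤ gcd(h, c) + s.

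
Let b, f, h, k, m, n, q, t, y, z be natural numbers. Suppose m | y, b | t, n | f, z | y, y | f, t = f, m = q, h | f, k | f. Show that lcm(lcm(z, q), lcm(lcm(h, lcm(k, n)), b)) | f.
Since m = q and m | y, q | y. z | y, so lcm(z, q) | y. Since y | f, lcm(z, q) | f. Since k | f and n | f, lcm(k, n) | f. From h | f, lcm(h, lcm(k, n)) | f. t = f and b | t, thus b | f. From lcm(h, lcm(k, n)) | f, lcm(lcm(h, lcm(k, n)), b) | f. lcm(z, q) | f, so lcm(lcm(z, q), lcm(lcm(h, lcm(k, n)), b)) | f.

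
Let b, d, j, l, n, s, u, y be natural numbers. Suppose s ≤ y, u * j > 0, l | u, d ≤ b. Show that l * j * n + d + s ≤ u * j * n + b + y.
l | u, hence l * j | u * j. Since u * j > 0, l * j ≤ u * j. Then l * j * n ≤ u * j * n. Because d ≤ b and s ≤ y, d + s ≤ b + y. Since l * j * n ≤ u * j * n, l * j * n + d + s ≤ u * j * n + b + y.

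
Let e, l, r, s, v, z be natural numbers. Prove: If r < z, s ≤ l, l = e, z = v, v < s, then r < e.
Because z = v and r < z, r < v. v < s and s ≤ l, so v < l. Since r < v, r < l. From l = e, r < e.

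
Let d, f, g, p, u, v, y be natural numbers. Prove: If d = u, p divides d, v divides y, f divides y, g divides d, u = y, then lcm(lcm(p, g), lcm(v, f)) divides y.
Because p divides d and g divides d, lcm(p, g) divides d. Since d = u, lcm(p, g) divides u. Since u = y, lcm(p, g) divides y. Since v divides y and f divides y, lcm(v, f) divides y. Since lcm(p, g) divides y, lcm(lcm(p, g), lcm(v, f)) divides y.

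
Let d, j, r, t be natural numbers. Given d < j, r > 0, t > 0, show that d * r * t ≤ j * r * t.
Since d < j and r > 0, d * r < j * r. t > 0, so d * r * t < j * r * t. Then d * r * t ≤ j * r * t.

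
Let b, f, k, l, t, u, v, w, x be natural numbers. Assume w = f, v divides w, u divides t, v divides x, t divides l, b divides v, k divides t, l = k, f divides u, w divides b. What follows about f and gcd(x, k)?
f divides gcd(x, k)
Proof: Since w divides b and b divides v, w divides v. v divides w, so v = w. Since v divides x, w divides x. w = f, so f divides x. From l = k and t divides l, t divides k. From k divides t, t = k. Because f divides u and u divides t, f divides t. Since t = k, f divides k. Since f divides x, f divides gcd(x, k).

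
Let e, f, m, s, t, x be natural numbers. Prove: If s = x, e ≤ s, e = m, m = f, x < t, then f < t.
s = x and e ≤ s, hence e ≤ x. e = m, so m ≤ x. x < t, so m < t. Since m = f, f < t.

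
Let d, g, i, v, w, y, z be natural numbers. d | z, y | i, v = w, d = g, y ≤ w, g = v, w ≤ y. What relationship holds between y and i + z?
y | i + z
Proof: Because w ≤ y and y ≤ w, w = y. Because g = v and v = w, g = w. Because d = g and d | z, g | z. g = w, so w | z. Since w = y, y | z. y | i, so y | i + z.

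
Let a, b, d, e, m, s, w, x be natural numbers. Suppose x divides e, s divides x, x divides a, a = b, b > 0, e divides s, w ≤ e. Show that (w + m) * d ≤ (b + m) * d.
Since e divides s and s divides x, e divides x. Since x divides e, x = e. Because x divides a, e divides a. a = b, so e divides b. b > 0, so e ≤ b. w ≤ e, so w ≤ b. Then w + m ≤ b + m. By multiplying by a non-negative, (w + m) * d ≤ (b + m) * d.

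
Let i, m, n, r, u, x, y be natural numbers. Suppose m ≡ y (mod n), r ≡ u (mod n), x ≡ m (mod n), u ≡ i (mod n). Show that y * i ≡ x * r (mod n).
From x ≡ m (mod n) and m ≡ y (mod n), x ≡ y (mod n). r ≡ u (mod n) and u ≡ i (mod n), hence r ≡ i (mod n). Combining with x ≡ y (mod n), by multiplying congruences, x * r ≡ y * i (mod n). Then y * i ≡ x * r (mod n).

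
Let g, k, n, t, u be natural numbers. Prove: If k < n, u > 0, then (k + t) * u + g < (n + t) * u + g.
k < n, therefore k + t < n + t. Combining with u > 0, by multiplying by a positive, (k + t) * u < (n + t) * u. Then (k + t) * u + g < (n + t) * u + g.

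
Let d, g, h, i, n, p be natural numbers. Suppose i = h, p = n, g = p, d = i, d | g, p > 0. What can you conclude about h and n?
h ≤ n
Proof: d = i and d | g, so i | g. g = p, so i | p. Since p > 0, i ≤ p. From p = n, i ≤ n. i = h, so h ≤ n.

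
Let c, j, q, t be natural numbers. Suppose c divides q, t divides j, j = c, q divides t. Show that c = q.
j = c and t divides j, thus t divides c. q divides t, so q divides c. c divides q, so c = q.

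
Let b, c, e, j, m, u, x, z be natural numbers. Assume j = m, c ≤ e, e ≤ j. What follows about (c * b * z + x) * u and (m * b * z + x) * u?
(c * b * z + x) * u ≤ (m * b * z + x) * u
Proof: c ≤ e and e ≤ j, hence c ≤ j. j = m, so c ≤ m. Then c * b ≤ m * b. Then c * b * z ≤ m * b * z. Then c * b * z + x ≤ m * b * z + x. Then (c * b * z + x) * u ≤ (m * b * z + x) * u.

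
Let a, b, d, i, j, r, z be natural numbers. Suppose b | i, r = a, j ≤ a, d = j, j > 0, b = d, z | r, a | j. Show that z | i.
r = a and z | r, thus z | a. From b = d and d = j, b = j. Because a | j and j > 0, a ≤ j. Since j ≤ a, j = a. b = j, so b = a. b | i, so a | i. Because z | a, z | i.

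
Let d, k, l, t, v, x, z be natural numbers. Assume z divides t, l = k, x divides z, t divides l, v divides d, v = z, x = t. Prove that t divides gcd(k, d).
l = k and t divides l, so t divides k. x = t and x divides z, therefore t divides z. Since z divides t, z = t. v = z, so v = t. Since v divides d, t divides d. t divides k, so t divides gcd(k, d).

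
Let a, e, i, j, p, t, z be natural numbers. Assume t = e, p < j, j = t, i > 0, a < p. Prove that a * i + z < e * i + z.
j = t and t = e, so j = e. From a < p and p < j, a < j. j = e, so a < e. From i > 0, by multiplying by a positive, a * i < e * i. Then a * i + z < e * i + z.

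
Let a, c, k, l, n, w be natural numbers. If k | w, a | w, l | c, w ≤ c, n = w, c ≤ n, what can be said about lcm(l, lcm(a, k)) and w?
lcm(l, lcm(a, k)) | w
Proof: n = w and c ≤ n, therefore c ≤ w. Because w ≤ c, c = w. Since l | c, l | w. a | w and k | w, thus lcm(a, k) | w. Because l | w, lcm(l, lcm(a, k)) | w.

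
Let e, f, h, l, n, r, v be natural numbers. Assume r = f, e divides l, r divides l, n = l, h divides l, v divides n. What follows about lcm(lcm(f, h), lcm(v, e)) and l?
lcm(lcm(f, h), lcm(v, e)) divides l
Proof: Because r = f and r divides l, f divides l. h divides l, so lcm(f, h) divides l. Since n = l and v divides n, v divides l. Since e divides l, lcm(v, e) divides l. Since lcm(f, h) divides l, lcm(lcm(f, h), lcm(v, e)) divides l.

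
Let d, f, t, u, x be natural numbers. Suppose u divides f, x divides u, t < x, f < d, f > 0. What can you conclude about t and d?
t < d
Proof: x divides u and u divides f, thus x divides f. Since f > 0, x ≤ f. Since t < x, t < f. Since f < d, t < d.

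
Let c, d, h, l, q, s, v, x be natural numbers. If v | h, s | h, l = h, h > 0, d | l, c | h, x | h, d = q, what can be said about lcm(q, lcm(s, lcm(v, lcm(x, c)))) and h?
lcm(q, lcm(s, lcm(v, lcm(x, c)))) ≤ h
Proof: l = h and d | l, hence d | h. Since d = q, q | h. x | h and c | h, hence lcm(x, c) | h. v | h, so lcm(v, lcm(x, c)) | h. Since s | h, lcm(s, lcm(v, lcm(x, c))) | h. q | h, so lcm(q, lcm(s, lcm(v, lcm(x, c)))) | h. h > 0, so lcm(q, lcm(s, lcm(v, lcm(x, c)))) ≤ h.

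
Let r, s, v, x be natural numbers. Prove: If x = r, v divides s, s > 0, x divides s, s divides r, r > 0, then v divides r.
s divides r and r > 0, hence s ≤ r. x divides s and s > 0, so x ≤ s. x = r, so r ≤ s. s ≤ r, so s = r. Since v divides s, v divides r.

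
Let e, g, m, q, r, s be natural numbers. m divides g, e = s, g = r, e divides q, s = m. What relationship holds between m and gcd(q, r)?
m divides gcd(q, r)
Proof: e = s and s = m, therefore e = m. e divides q, so m divides q. Because g = r and m divides g, m divides r. Because m divides q, m divides gcd(q, r).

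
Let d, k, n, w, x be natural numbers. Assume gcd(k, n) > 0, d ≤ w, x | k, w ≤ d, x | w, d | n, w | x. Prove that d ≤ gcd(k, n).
x | w and w | x, therefore x = w. Since w ≤ d and d ≤ w, w = d. Since x = w, x = d. Because x | k, d | k. d | n, so d | gcd(k, n). Since gcd(k, n) > 0, d ≤ gcd(k, n).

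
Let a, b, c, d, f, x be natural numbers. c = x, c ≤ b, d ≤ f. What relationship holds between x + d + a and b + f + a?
x + d + a ≤ b + f + a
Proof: c = x and c ≤ b, thus x ≤ b. Since d ≤ f, d + a ≤ f + a. x ≤ b, so x + d + a ≤ b + f + a.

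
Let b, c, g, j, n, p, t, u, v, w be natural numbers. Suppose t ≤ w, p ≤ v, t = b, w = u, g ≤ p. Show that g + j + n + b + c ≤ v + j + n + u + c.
g ≤ p and p ≤ v, therefore g ≤ v. Then g + j ≤ v + j. Then g + j + n ≤ v + j + n. t = b and t ≤ w, so b ≤ w. Because w = u, b ≤ u. g + j + n ≤ v + j + n, so g + j + n + b ≤ v + j + n + u. Then g + j + n + b + c ≤ v + j + n + u + c.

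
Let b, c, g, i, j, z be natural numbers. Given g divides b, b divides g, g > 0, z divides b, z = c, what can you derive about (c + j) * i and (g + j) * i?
(c + j) * i ≤ (g + j) * i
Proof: b divides g and g divides b, therefore b = g. z = c and z divides b, so c divides b. b = g, so c divides g. Since g > 0, c ≤ g. Then c + j ≤ g + j. By multiplying by a non-negative, (c + j) * i ≤ (g + j) * i.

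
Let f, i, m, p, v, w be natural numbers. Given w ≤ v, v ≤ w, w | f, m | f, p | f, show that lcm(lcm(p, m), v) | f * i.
From p | f and m | f, lcm(p, m) | f. Because w ≤ v and v ≤ w, w = v. Because w | f, v | f. From lcm(p, m) | f, lcm(lcm(p, m), v) | f. Then lcm(lcm(p, m), v) | f * i.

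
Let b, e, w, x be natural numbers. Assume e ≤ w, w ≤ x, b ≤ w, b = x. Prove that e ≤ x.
Because b = x and b ≤ w, x ≤ w. w ≤ x, so w = x. e ≤ w, so e ≤ x.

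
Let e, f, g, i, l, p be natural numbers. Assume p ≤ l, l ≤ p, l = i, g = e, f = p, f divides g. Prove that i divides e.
p ≤ l and l ≤ p, so p = l. l = i, so p = i. Because f = p and f divides g, p divides g. Since g = e, p divides e. p = i, so i divides e.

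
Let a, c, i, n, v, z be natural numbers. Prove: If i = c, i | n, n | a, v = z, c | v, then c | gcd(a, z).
From i = c and i | n, c | n. n | a, so c | a. Because v = z and c | v, c | z. Since c | a, c | gcd(a, z).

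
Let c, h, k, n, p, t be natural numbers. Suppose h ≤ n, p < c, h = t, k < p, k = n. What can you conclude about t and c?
t < c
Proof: h = t and h ≤ n, therefore t ≤ n. From k = n and k < p, n < p. Since t ≤ n, t < p. p < c, so t < c.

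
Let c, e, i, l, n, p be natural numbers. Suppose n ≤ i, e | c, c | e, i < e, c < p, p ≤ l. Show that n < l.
e | c and c | e, so e = c. Since i < e, i < c. c < p and p ≤ l, so c < l. Because i < c, i < l. n ≤ i, so n < l.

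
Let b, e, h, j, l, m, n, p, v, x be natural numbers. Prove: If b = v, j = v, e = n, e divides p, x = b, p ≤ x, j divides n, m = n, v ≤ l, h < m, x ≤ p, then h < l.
From m = n and h < m, h < n. j = v and j divides n, thus v divides n. Because x = b and b = v, x = v. p ≤ x and x ≤ p, therefore p = x. Because e = n and e divides p, n divides p. p = x, so n divides x. From x = v, n divides v. Since v divides n, v = n. v ≤ l, so n ≤ l. h < n, so h < l.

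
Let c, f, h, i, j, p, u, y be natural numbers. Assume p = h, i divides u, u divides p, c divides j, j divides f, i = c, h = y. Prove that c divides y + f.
i = c and i divides u, hence c divides u. Since p = h and h = y, p = y. u divides p, so u divides y. c divides u, so c divides y. c divides j and j divides f, thus c divides f. Since c divides y, c divides y + f.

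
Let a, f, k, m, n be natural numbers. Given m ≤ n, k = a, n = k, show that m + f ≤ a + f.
Since n = k and k = a, n = a. m ≤ n, so m ≤ a. Then m + f ≤ a + f.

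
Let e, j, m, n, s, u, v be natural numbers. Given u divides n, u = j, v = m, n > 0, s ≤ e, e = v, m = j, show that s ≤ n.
e = v and v = m, so e = m. From m = j, e = j. s ≤ e, so s ≤ j. u divides n and n > 0, so u ≤ n. u = j, so j ≤ n. Since s ≤ j, s ≤ n.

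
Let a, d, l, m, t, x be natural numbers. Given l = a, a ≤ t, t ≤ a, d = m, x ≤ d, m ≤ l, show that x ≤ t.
a ≤ t and t ≤ a, therefore a = t. l = a, so l = t. d = m and x ≤ d, therefore x ≤ m. m ≤ l, so x ≤ l. l = t, so x ≤ t.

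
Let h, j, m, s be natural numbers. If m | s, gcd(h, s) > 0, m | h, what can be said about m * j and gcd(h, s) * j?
m * j ≤ gcd(h, s) * j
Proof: m | h and m | s, therefore m | gcd(h, s). gcd(h, s) > 0, so m ≤ gcd(h, s). Then m * j ≤ gcd(h, s) * j.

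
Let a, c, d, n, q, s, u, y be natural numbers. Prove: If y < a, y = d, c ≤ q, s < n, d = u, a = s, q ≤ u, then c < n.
Since y = d and d = u, y = u. y < a, so u < a. q ≤ u, so q < a. From c ≤ q, c < a. a = s, so c < s. Since s < n, c < n.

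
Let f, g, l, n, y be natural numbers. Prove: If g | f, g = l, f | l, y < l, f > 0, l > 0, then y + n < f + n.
Since g = l and g | f, l | f. f > 0, so l ≤ f. Since f | l and l > 0, f ≤ l. l ≤ f, so l = f. y < l, so y < f. Then y + n < f + n.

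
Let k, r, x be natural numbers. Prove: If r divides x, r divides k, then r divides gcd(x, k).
Since r divides x and r divides k, because common divisors divide the gcd, r divides gcd(x, k).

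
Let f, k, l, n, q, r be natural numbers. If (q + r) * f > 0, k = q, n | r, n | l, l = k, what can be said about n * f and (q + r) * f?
n * f ≤ (q + r) * f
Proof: Because l = k and k = q, l = q. Since n | l, n | q. Since n | r, n | q + r. Then n * f | (q + r) * f. (q + r) * f > 0, so n * f ≤ (q + r) * f.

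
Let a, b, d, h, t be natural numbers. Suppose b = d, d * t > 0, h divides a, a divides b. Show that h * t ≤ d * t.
h divides a and a divides b, thus h divides b. Since b = d, h divides d. Then h * t divides d * t. d * t > 0, so h * t ≤ d * t.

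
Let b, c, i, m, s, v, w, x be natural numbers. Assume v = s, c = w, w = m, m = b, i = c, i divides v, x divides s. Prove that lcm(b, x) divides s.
From c = w and w = m, c = m. Because m = b, c = b. From i = c and i divides v, c divides v. Since c = b, b divides v. From v = s, b divides s. Since x divides s, lcm(b, x) divides s.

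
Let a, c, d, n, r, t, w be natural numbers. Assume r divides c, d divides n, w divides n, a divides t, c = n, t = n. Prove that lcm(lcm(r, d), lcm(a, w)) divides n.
c = n and r divides c, therefore r divides n. d divides n, so lcm(r, d) divides n. t = n and a divides t, hence a divides n. Because w divides n, lcm(a, w) divides n. Since lcm(r, d) divides n, lcm(lcm(r, d), lcm(a, w)) divides n.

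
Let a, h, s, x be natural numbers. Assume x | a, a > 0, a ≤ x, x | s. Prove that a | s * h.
x | a and a > 0, so x ≤ a. Since a ≤ x, x = a. x | s, so a | s. Then a | s * h.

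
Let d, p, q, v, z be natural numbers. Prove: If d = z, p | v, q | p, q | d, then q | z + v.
Because d = z and q | d, q | z. q | p and p | v, thus q | v. q | z, so q | z + v.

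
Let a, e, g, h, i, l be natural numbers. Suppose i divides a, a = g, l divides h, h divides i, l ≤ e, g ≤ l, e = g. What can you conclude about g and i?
g = i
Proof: Since e = g and l ≤ e, l ≤ g. g ≤ l, so l = g. Since l divides h, g divides h. Since h divides i, g divides i. Because a = g and i divides a, i divides g. g divides i, so g = i.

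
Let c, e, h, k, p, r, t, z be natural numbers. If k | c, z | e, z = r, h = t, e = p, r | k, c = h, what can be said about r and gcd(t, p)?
r | gcd(t, p)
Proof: From c = h and h = t, c = t. r | k and k | c, so r | c. From c = t, r | t. z = r and z | e, therefore r | e. e = p, so r | p. Since r | t, r | gcd(t, p).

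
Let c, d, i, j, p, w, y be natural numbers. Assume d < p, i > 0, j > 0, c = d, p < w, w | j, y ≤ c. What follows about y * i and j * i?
y * i < j * i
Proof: Since c = d and y ≤ c, y ≤ d. Because d < p, y < p. p < w, so y < w. Since w | j and j > 0, w ≤ j. y < w, so y < j. i > 0, so y * i < j * i.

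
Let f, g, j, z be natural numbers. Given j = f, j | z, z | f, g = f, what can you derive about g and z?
g = z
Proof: Since j = f and j | z, f | z. From z | f, f = z. Since g = f, g = z.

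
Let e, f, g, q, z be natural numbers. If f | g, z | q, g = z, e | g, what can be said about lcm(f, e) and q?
lcm(f, e) | q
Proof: f | g and e | g, thus lcm(f, e) | g. Since g = z, lcm(f, e) | z. Since z | q, lcm(f, e) | q.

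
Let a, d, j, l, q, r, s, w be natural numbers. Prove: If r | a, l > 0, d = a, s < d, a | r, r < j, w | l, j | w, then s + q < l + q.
a | r and r | a, therefore a = r. d = a and s < d, thus s < a. a = r, so s < r. Since j | w and w | l, j | l. Since l > 0, j ≤ l. r < j, so r < l. Since s < r, s < l. Then s + q < l + q.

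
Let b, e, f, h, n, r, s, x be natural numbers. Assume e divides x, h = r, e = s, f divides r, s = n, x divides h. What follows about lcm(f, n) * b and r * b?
lcm(f, n) * b divides r * b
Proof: e = s and s = n, so e = n. h = r and x divides h, thus x divides r. e divides x, so e divides r. Since e = n, n divides r. f divides r, so lcm(f, n) divides r. Then lcm(f, n) * b divides r * b.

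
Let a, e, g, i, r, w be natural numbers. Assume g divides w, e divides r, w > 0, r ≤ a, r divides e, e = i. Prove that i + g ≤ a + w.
From r divides e and e divides r, r = e. Because e = i, r = i. r ≤ a, so i ≤ a. g divides w and w > 0, therefore g ≤ w. Since i ≤ a, i + g ≤ a + w.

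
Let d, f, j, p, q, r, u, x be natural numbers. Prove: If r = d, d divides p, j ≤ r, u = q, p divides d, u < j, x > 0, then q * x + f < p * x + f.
Since u = q and u < j, q < j. d divides p and p divides d, so d = p. Since r = d, r = p. j ≤ r, so j ≤ p. Since q < j, q < p. From x > 0, by multiplying by a positive, q * x < p * x. Then q * x + f < p * x + f.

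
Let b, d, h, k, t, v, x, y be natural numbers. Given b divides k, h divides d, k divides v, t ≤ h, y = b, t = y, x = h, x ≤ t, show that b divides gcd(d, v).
x = h and x ≤ t, hence h ≤ t. t ≤ h, so h = t. From t = y, h = y. Since h divides d, y divides d. Since y = b, b divides d. Because b divides k and k divides v, b divides v. b divides d, so b divides gcd(d, v).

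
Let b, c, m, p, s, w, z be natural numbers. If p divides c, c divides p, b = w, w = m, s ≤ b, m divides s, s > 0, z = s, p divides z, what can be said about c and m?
c divides m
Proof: From p divides c and c divides p, p = c. b = w and w = m, so b = m. Because s ≤ b, s ≤ m. m divides s and s > 0, thus m ≤ s. Since s ≤ m, s = m. z = s and p divides z, therefore p divides s. Because s = m, p divides m. Since p = c, c divides m.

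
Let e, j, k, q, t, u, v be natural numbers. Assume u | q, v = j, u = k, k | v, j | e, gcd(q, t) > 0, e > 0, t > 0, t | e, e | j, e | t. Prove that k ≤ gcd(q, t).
Since u = k and u | q, k | q. e | t and t > 0, so e ≤ t. t | e and e > 0, so t ≤ e. e ≤ t, so e = t. From j | e and e | j, j = e. Since v = j, v = e. k | v, so k | e. Since e = t, k | t. k | q, so k | gcd(q, t). Since gcd(q, t) > 0, k ≤ gcd(q, t).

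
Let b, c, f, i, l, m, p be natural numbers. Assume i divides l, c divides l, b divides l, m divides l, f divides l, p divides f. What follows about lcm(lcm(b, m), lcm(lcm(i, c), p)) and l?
lcm(lcm(b, m), lcm(lcm(i, c), p)) divides l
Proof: b divides l and m divides l, so lcm(b, m) divides l. Since i divides l and c divides l, lcm(i, c) divides l. Since p divides f and f divides l, p divides l. lcm(i, c) divides l, so lcm(lcm(i, c), p) divides l. lcm(b, m) divides l, so lcm(lcm(b, m), lcm(lcm(i, c), p)) divides l.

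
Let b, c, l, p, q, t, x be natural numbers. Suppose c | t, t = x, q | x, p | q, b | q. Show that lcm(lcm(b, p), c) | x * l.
Since b | q and p | q, lcm(b, p) | q. q | x, so lcm(b, p) | x. t = x and c | t, so c | x. Since lcm(b, p) | x, lcm(lcm(b, p), c) | x. Then lcm(lcm(b, p), c) | x * l.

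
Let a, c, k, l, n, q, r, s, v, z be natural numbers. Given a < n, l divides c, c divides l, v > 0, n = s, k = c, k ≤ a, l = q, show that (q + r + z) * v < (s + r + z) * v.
c divides l and l divides c, thus c = l. Since k = c, k = l. l = q, so k = q. k ≤ a and a < n, therefore k < n. n = s, so k < s. Since k = q, q < s. Then q + r < s + r. Then q + r + z < s + r + z. Combined with v > 0, by multiplying by a positive, (q + r + z) * v < (s + r + z) * v.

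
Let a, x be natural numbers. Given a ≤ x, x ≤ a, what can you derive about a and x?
a = x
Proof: From a ≤ x and x ≤ a, by antisymmetry, a = x.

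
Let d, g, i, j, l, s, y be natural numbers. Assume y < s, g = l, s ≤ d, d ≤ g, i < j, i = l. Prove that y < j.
s ≤ d and d ≤ g, hence s ≤ g. g = l, so s ≤ l. From y < s, y < l. i = l and i < j, so l < j. Since y < l, y < j.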